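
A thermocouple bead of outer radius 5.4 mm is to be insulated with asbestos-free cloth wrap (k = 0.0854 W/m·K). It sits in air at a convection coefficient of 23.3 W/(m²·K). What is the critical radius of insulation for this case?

For a sphere r_cr = 2k/h = 2×0.0854/23.3
r_cr = 7.33 mm; since the bare radius (5.4 mm) is below r_cr, adding a thin layer of insulation will *increase* heat loss.

r_cr ≈ 7.33 mm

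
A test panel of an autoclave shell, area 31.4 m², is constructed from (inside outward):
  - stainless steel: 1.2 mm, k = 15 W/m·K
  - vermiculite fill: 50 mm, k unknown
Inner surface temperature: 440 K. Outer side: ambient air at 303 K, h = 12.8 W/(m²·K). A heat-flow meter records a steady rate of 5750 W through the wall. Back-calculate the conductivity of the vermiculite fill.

Model the wall as resistances in series:
R_stainless steel = L/(kA) = 0.0012/(15×31.4) = 2.548×10^-6 K/W
R_outer film = 1/(h_o·A) = 1/(12.8×31.4) = 0.002488 K/W
Sum of known resistances R_other = 0.002491 K/W
Total R = ΔT/Q = 137/5750 = 0.02383 K/W
R_vermiculite fill = R_total − R_other = 0.02134 K/W
k = L/(R·A) = 0.05/(0.02134×31.4)

k ≈ 0.0746 W/(m·K)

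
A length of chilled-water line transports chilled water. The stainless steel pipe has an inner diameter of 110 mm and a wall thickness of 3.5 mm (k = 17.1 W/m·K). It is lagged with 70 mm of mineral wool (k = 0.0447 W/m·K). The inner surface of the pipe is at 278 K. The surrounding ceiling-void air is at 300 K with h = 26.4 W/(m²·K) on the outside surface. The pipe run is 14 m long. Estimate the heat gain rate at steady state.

For a radial system each layer contributes R = ln(r_out/r_in)/(2πkL); films add R = 1/(hA).
R_stainless steel pipe wall = ln(58.5/55)/(2π×17.1×14) = 4.101×10^-5 K/W
R_mineral wool = ln(128.5/58.5)/(2π×0.0447×14) = 0.2001 K/W
R_outer film = 1/(h_o·2πr_oL) = 1/(26.4×2π×0.1285×14) = 0.003351 K/W
R_total = 0.2035 K/W
Q = ΔT/R_total = 22/0.2035

Q ≈ 108 W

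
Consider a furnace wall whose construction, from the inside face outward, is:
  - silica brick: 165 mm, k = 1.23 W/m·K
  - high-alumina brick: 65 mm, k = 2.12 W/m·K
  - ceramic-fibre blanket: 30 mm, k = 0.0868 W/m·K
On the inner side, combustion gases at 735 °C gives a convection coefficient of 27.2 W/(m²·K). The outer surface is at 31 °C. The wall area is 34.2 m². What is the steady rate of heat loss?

Model the wall as resistances in series:
R_inner film = 1/(h_i·A) = 1/(27.2×34.2) = 0.001075 K/W
R_silica brick = L/(kA) = 0.165/(1.23×34.2) = 0.003922 K/W
R_high-alumina brick = L/(kA) = 0.065/(2.12×34.2) = 8.965×10^-4 K/W
R_ceramic-fibre blanket = L/(kA) = 0.03/(0.0868×34.2) = 0.01011 K/W
R_total = 0.016 K/W
Q = ΔT / R_total = 704 / 0.016

Q ≈ 44000 W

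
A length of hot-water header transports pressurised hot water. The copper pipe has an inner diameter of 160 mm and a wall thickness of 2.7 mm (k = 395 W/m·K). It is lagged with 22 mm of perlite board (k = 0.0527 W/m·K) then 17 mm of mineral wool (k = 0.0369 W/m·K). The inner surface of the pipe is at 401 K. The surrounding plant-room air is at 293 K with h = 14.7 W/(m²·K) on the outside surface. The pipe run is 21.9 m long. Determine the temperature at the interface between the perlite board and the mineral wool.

Treating each annulus and film as a series resistance:
R_copper pipe wall = ln(82.7/80)/(2π×395×21.9) = 6.107×10^-7 K/W
R_perlite board = ln(104.7/82.7)/(2π×0.0527×21.9) = 0.03253 K/W
R_mineral wool = ln(121.7/104.7)/(2π×0.0369×21.9) = 0.02963 K/W
R_outer film = 1/(h_o·2πr_oL) = 1/(14.7×2π×0.1217×21.9) = 0.004062 K/W
R_total = 0.06622 K/W
Q = ΔT/R_total = 108/0.06622
Q = 1630 W
T_interface = T_inner − Q·ΣR(inner→interface) = 401 − 1630×0.03253

T ≈ 348 K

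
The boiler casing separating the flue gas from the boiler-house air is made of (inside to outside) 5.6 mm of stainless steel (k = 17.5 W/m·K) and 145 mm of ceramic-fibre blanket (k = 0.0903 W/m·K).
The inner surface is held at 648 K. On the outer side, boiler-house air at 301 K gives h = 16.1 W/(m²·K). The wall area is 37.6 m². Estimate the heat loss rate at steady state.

Q ≈ 7820 W

Model the wall as resistances in series:
R_stainless steel = L/(kA) = 0.0056/(17.5×37.6) = 8.511×10^-6 K/W
R_ceramic-fibre blanket = L/(kA) = 0.145/(0.0903×37.6) = 0.04271 K/W
R_outer film = 1/(h_o·A) = 1/(16.1×37.6) = 0.001652 K/W
R_total = 0.04437 K/W
Q = ΔT / R_total = 347 / 0.04437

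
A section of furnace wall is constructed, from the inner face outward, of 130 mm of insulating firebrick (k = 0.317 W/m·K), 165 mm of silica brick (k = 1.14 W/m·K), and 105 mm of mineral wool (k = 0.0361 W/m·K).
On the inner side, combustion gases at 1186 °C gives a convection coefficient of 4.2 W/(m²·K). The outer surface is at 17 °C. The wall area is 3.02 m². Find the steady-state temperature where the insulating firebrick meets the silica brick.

Model the wall as resistances in series:
R_inner film = 1/(h_i·A) = 1/(4.2×3.02) = 0.07884 K/W
R_insulating firebrick = L/(kA) = 0.13/(0.317×3.02) = 0.1358 K/W
R_silica brick = L/(kA) = 0.165/(1.14×3.02) = 0.04793 K/W
R_mineral wool = L/(kA) = 0.105/(0.0361×3.02) = 0.9631 K/W
R_total = 1.226 K/W;  Q = ΔT/R_total = 1169/1.226 = 953.8 W
T_interface = T_inner − Q·ΣR(inner→interface) = 1186 − 954×0.2146

T ≈ 981 °C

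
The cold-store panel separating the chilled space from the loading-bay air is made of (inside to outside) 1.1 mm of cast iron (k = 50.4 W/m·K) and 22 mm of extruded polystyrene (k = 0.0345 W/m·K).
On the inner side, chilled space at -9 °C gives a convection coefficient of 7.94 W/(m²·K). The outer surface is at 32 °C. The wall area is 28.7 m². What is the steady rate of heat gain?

Q ≈ 1540 W

Model the wall as resistances in series:
R_inner film = 1/(h_i·A) = 1/(7.94×28.7) = 0.004388 K/W
R_cast iron = L/(kA) = 0.0011/(50.4×28.7) = 7.605×10^-7 K/W
R_extruded polystyrene = L/(kA) = 0.022/(0.0345×28.7) = 0.02222 K/W
R_total = 0.02661 K/W
Q = ΔT / R_total = 41 / 0.02661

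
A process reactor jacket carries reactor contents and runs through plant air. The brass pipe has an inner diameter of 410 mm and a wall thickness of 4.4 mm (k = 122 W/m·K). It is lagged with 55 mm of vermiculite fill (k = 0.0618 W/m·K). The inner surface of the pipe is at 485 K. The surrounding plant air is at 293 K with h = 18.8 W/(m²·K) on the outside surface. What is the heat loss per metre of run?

Treating each annulus and film as a series resistance:
R_brass pipe wall = ln(209.4/205)/(2π×122×1) = 2.77×10^-5 K/W
R_vermiculite fill = ln(264.4/209.4)/(2π×0.0618×1) = 0.6006 K/W
R_outer film = 1/(h_o·2πr_oL) = 1/(18.8×2π×0.2644×1) = 0.03202 K/W
R_total = 0.6327 K/W
Q = ΔT/R_total = 192/0.6327

q′ ≈ 303 W/m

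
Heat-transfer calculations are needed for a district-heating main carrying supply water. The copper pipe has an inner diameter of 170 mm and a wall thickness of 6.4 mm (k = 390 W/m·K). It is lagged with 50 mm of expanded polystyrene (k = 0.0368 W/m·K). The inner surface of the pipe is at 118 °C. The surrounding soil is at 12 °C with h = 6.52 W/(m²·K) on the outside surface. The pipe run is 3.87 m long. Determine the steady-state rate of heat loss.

Q ≈ 199 W

Cylindrical conduction, so R = ln(r₂/r₁)/(2πkL) per layer, in series:
R_copper pipe wall = ln(91.4/85)/(2π×390×3.87) = 7.655×10^-6 K/W
R_expanded polystyrene = ln(141.4/91.4)/(2π×0.0368×3.87) = 0.4876 K/W
R_outer film = 1/(h_o·2πr_oL) = 1/(6.52×2π×0.1414×3.87) = 0.04461 K/W
R_total = 0.5322 K/W
Q = ΔT/R_total = 106/0.5322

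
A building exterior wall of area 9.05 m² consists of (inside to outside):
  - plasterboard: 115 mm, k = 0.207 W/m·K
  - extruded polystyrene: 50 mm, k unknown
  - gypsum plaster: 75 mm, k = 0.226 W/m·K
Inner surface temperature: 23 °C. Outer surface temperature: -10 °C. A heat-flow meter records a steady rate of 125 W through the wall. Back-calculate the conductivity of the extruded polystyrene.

k ≈ 0.0333 W/(m·K)

Treating each layer as a thermal resistance in series:
R_plasterboard = L/(kA) = 0.115/(0.207×9.05) = 0.06139 K/W
R_gypsum plaster = L/(kA) = 0.075/(0.226×9.05) = 0.03667 K/W
Sum of known resistances R_other = 0.09806 K/W
Total R = ΔT/Q = 33/125 = 0.264 K/W
R_extruded polystyrene = R_total − R_other = 0.1659 K/W
k = L/(R·A) = 0.05/(0.1659×9.05)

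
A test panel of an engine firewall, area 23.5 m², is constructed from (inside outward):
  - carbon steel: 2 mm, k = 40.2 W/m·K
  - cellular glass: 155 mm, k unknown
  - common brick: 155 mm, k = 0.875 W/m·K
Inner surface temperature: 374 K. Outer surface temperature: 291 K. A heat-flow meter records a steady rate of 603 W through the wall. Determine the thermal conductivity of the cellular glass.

k ≈ 0.0507 W/(m·K)

Thermal resistances in series:
R_carbon steel = L/(kA) = 0.002/(40.2×23.5) = 2.117×10^-6 K/W
R_common brick = L/(kA) = 0.155/(0.875×23.5) = 0.007538 K/W
Sum of known resistances R_other = 0.00754 K/W
Total R = ΔT/Q = 83/603 = 0.1376 K/W
R_cellular glass = R_total − R_other = 0.1301 K/W
k = L/(R·A) = 0.155/(0.1301×23.5)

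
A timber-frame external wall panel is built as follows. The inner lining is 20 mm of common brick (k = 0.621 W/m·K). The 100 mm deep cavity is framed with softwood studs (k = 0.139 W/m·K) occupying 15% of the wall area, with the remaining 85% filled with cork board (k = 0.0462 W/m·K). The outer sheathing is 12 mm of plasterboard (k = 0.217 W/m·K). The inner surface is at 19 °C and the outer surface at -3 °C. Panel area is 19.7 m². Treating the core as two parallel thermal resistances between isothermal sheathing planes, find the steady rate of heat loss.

Sheathing layers in series; stud and cavity paths in parallel between them.
R_inner = 0.02/(0.621×19.7) = 0.001635 K/W
R_stud  = 0.1/(0.139×0.15×19.7) = 0.2435 K/W
R_cav   = 0.1/(0.0462×0.85×19.7) = 0.1293 K/W
1/R_core = 1/R_stud + 1/R_cav → R_core = 0.08443 K/W
R_outer = 0.012/(0.217×19.7) = 0.002807 K/W
R_total = 0.08888 K/W
Q = ΔT/R_total = 22/0.08888

Q ≈ 248 W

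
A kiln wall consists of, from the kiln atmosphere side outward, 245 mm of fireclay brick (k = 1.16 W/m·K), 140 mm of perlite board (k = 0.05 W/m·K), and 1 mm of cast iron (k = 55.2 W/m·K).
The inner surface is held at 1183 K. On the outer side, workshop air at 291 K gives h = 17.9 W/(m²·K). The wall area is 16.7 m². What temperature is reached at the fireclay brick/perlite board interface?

T ≈ 1120 K

Model the wall as resistances in series:
R_fireclay brick = L/(kA) = 0.245/(1.16×16.7) = 0.01265 K/W
R_perlite board = L/(kA) = 0.14/(0.05×16.7) = 0.1677 K/W
R_cast iron = L/(kA) = 0.001/(55.2×16.7) = 1.085×10^-6 K/W
R_outer film = 1/(h_o·A) = 1/(17.9×16.7) = 0.003345 K/W
R_total = 0.1837 K/W;  Q = ΔT/R_total = 892/0.1837 = 4857 W
T_interface = T_inner − Q·ΣR(inner→interface) = 1183 − 4860×0.01265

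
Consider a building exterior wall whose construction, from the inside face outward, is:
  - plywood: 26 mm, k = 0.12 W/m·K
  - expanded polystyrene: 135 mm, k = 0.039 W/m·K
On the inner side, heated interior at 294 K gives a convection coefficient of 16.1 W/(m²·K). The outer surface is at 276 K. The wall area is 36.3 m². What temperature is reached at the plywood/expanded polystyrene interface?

Using the resistance-network approach (series):
R_inner film = 1/(h_i·A) = 1/(16.1×36.3) = 0.001711 K/W
R_plywood = L/(kA) = 0.026/(0.12×36.3) = 0.005969 K/W
R_expanded polystyrene = L/(kA) = 0.135/(0.039×36.3) = 0.09536 K/W
R_total = 0.103 K/W;  Q = ΔT/R_total = 18/0.103 = 174.7 W
T_interface = T_inner − Q·ΣR(inner→interface) = 294 − 175×0.00768

T ≈ 293 K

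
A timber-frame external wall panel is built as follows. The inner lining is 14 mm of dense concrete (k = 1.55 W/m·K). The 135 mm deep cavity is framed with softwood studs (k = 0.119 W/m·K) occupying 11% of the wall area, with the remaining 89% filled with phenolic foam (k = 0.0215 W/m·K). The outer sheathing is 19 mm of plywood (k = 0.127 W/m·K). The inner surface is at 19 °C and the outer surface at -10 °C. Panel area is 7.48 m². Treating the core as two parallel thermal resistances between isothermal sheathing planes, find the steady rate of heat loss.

Q ≈ 49.9 W

Sheathing layers in series; stud and cavity paths in parallel between them.
R_inner = 0.014/(1.55×7.48) = 0.001208 K/W
R_stud  = 0.135/(0.119×0.11×7.48) = 1.379 K/W
R_cav   = 0.135/(0.0215×0.89×7.48) = 0.9432 K/W
1/R_core = 1/R_stud + 1/R_cav → R_core = 0.5601 K/W
R_outer = 0.019/(0.127×7.48) = 0.02 K/W
R_total = 0.5813 K/W
Q = ΔT/R_total = 29/0.5813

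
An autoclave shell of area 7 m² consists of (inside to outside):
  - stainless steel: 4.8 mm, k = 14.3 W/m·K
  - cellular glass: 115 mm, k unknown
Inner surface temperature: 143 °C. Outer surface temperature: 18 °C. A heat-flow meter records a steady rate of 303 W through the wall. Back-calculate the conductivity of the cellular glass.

k ≈ 0.0398 W/(m·K)

Thermal resistances in series:
R_stainless steel = L/(kA) = 0.0048/(14.3×7) = 4.795×10^-5 K/W
Sum of known resistances R_other = 4.795×10^-5 K/W
Total R = ΔT/Q = 125/303 = 0.4125 K/W
R_cellular glass = R_total − R_other = 0.4125 K/W
k = L/(R·A) = 0.115/(0.4125×7)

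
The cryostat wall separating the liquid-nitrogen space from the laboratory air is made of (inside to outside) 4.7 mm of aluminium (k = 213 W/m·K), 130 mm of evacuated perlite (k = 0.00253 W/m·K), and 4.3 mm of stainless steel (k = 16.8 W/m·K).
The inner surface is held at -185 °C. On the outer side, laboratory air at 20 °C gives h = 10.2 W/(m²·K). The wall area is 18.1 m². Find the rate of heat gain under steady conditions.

Series thermal resistances:
R_aluminium = L/(kA) = 0.0047/(213×18.1) = 1.219×10^-6 K/W
R_evacuated perlite = L/(kA) = 0.13/(0.00253×18.1) = 2.839 K/W
R_stainless steel = L/(kA) = 0.0043/(16.8×18.1) = 1.414×10^-5 K/W
R_outer film = 1/(h_o·A) = 1/(10.2×18.1) = 0.005417 K/W
R_total = 2.844 K/W
Q = ΔT / R_total = 205 / 2.844

Q ≈ 72.1 W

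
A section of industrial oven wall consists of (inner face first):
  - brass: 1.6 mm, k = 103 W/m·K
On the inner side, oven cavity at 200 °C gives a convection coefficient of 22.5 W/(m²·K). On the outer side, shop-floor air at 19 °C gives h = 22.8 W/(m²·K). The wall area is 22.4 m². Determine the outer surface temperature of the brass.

Using the resistance-network approach (series):
R_inner film = 1/(h_i·A) = 1/(22.5×22.4) = 0.001984 K/W
R_brass = L/(kA) = 0.0016/(103×22.4) = 6.935×10^-7 K/W
R_outer film = 1/(h_o·A) = 1/(22.8×22.4) = 0.001958 K/W
R_total = 0.003943 K/W;  Q = ΔT/R_total = 181/0.003943 = 45910 W
T_interface = T_inner − Q·ΣR(inner→interface) = 200 − 45900×0.001985

T ≈ 109 °C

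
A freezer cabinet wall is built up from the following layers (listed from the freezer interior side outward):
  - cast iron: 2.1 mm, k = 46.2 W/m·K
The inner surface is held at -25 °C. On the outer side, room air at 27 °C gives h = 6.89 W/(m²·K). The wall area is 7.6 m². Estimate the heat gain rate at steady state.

Treating each layer as a thermal resistance in series:
R_cast iron = L/(kA) = 0.0021/(46.2×7.6) = 5.981×10^-6 K/W
R_outer film = 1/(h_o·A) = 1/(6.89×7.6) = 0.0191 K/W
R_total = 0.0191 K/W
Q = ΔT / R_total = 52 / 0.0191

Q ≈ 2720 W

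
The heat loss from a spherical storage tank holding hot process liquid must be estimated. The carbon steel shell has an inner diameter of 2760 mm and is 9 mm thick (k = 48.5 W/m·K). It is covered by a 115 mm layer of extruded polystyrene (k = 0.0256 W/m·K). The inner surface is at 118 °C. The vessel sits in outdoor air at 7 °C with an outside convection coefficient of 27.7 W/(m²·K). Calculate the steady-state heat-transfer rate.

Spherical conduction: R = (1/r_in − 1/r_out)/(4πk) per layer; series-sum.
R_carbon steel shell = (1/1.38 − 1/1.389)/(4π×48.5) = 7.704×10^-6 K/W
R_extruded polystyrene = (1/1.389 − 1/1.504)/(4π×0.0256) = 0.1711 K/W
R_outer film = 1/(h·4πr_o²) = 1/(27.7×4π×1.504²) = 0.00127 K/W
R_total = 0.1724 K/W
Q = ΔT/R_total = 111/0.1724

Q ≈ 644 W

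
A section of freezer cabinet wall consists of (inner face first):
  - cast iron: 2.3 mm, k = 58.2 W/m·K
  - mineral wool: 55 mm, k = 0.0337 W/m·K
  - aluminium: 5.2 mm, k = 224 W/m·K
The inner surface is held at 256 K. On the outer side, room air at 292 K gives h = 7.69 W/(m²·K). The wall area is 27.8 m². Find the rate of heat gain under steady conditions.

Model the wall as resistances in series:
R_cast iron = L/(kA) = 0.0023/(58.2×27.8) = 1.422×10^-6 K/W
R_mineral wool = L/(kA) = 0.055/(0.0337×27.8) = 0.05871 K/W
R_aluminium = L/(kA) = 0.0052/(224×27.8) = 8.35×10^-7 K/W
R_outer film = 1/(h_o·A) = 1/(7.69×27.8) = 0.004678 K/W
R_total = 0.06339 K/W
Q = ΔT / R_total = 36 / 0.06339

Q ≈ 568 W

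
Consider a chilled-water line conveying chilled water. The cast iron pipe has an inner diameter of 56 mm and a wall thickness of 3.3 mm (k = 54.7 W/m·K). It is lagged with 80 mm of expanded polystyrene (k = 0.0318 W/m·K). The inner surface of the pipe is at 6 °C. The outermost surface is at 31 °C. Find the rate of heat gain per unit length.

q′ ≈ 3.94 W/m

Cylindrical conduction, so R = ln(r₂/r₁)/(2πkL) per layer, in series:
R_cast iron pipe wall = ln(31.3/28)/(2π×54.7×1) = 3.242×10^-4 K/W
R_expanded polystyrene = ln(111.3/31.3)/(2π×0.0318×1) = 6.349 K/W
R_total = 6.35 K/W
Q = ΔT/R_total = 25/6.35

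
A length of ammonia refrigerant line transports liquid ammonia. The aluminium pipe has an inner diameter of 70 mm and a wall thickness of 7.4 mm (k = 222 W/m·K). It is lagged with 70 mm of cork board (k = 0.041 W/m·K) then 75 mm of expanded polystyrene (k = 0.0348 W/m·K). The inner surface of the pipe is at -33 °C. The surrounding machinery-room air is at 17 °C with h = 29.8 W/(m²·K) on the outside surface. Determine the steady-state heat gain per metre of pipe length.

q′ ≈ 8.13 W/m

Radial resistances (cylindrical: R_cond = ln(r_o/r_i)/(2πkL), R_conv = 1/(h·2πrL)):
R_aluminium pipe wall = ln(42.4/35)/(2π×222×1) = 1.375×10^-4 K/W
R_cork board = ln(112.4/42.4)/(2π×0.041×1) = 3.784 K/W
R_expanded polystyrene = ln(187.4/112.4)/(2π×0.0348×1) = 2.338 K/W
R_outer film = 1/(h_o·2πr_oL) = 1/(29.8×2π×0.1874×1) = 0.0285 K/W
R_total = 6.151 K/W
Q = ΔT/R_total = 50/6.151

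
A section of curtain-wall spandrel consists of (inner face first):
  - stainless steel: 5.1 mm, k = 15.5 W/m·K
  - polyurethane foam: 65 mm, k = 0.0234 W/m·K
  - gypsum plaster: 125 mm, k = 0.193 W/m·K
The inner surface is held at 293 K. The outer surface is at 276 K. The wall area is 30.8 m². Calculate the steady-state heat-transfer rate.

Q ≈ 153 W

Series thermal resistances:
R_stainless steel = L/(kA) = 0.0051/(15.5×30.8) = 1.068×10^-5 K/W
R_polyurethane foam = L/(kA) = 0.065/(0.0234×30.8) = 0.09019 K/W
R_gypsum plaster = L/(kA) = 0.125/(0.193×30.8) = 0.02103 K/W
R_total = 0.1112 K/W
Q = ΔT / R_total = 17 / 0.1112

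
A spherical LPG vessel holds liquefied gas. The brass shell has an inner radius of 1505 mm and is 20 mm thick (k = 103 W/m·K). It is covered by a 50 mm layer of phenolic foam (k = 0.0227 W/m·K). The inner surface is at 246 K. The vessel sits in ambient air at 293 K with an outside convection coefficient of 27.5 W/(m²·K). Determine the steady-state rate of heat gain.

Each spherical layer contributes R = (1/r_i − 1/r_o)/(4πk):
R_brass shell = (1/1.505 − 1/1.525)/(4π×103) = 6.733×10^-6 K/W
R_phenolic foam = (1/1.525 − 1/1.575)/(4π×0.0227) = 0.07298 K/W
R_outer film = 1/(h·4πr_o²) = 1/(27.5×4π×1.575²) = 0.001167 K/W
R_total = 0.07415 K/W
Q = ΔT/R_total = 47/0.07415

Q ≈ 634 W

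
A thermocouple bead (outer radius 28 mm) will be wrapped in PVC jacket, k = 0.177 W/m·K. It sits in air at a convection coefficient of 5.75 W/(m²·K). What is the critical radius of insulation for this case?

For a sphere r_cr = 2k/h = 2×0.177/5.75
r_cr = 61.6 mm; since the bare radius (28 mm) is below r_cr, adding a thin layer of insulation will *increase* heat loss.

r_cr ≈ 61.6 mm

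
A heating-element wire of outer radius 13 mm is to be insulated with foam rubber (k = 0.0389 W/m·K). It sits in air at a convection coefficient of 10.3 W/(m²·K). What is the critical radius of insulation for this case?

r_cr ≈ 3.78 mm

For a cylinder r_cr = k/h = 0.0389/10.3
r_cr = 3.78 mm; since the bare radius (13 mm) is above r_cr, any added insulation will reduce heat loss.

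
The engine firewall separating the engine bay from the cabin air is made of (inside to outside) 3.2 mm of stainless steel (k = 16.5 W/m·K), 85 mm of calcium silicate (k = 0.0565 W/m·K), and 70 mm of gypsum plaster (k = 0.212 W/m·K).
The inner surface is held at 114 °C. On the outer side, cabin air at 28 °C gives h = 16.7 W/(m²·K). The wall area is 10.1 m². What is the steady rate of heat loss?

Series thermal resistances:
R_stainless steel = L/(kA) = 0.0032/(16.5×10.1) = 1.92×10^-5 K/W
R_calcium silicate = L/(kA) = 0.085/(0.0565×10.1) = 0.149 K/W
R_gypsum plaster = L/(kA) = 0.07/(0.212×10.1) = 0.03269 K/W
R_outer film = 1/(h_o·A) = 1/(16.7×10.1) = 0.005929 K/W
R_total = 0.1876 K/W
Q = ΔT / R_total = 86 / 0.1876

Q ≈ 458 W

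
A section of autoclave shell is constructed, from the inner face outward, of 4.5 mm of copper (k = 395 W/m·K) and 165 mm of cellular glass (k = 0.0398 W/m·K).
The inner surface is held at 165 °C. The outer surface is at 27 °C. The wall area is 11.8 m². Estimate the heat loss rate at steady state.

Treating each layer as a thermal resistance in series:
R_copper = L/(kA) = 0.0045/(395×11.8) = 9.655×10^-7 K/W
R_cellular glass = L/(kA) = 0.165/(0.0398×11.8) = 0.3513 K/W
R_total = 0.3513 K/W
Q = ΔT / R_total = 138 / 0.3513

Q ≈ 393 W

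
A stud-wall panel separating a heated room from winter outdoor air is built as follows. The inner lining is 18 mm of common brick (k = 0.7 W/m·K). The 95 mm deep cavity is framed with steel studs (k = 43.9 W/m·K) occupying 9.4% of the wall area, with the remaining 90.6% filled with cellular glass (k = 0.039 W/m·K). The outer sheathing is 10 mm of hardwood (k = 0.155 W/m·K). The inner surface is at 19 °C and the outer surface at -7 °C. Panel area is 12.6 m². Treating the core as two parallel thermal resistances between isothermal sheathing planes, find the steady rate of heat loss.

Sheathing layers in series; stud and cavity paths in parallel between them.
R_inner = 0.018/(0.7×12.6) = 0.002041 K/W
R_stud  = 0.095/(43.9×0.094×12.6) = 0.001827 K/W
R_cav   = 0.095/(0.039×0.906×12.6) = 0.2134 K/W
1/R_core = 1/R_stud + 1/R_cav → R_core = 0.001812 K/W
R_outer = 0.01/(0.155×12.6) = 0.00512 K/W
R_total = 0.008973 K/W
Q = ΔT/R_total = 26/0.008973

Q ≈ 2900 W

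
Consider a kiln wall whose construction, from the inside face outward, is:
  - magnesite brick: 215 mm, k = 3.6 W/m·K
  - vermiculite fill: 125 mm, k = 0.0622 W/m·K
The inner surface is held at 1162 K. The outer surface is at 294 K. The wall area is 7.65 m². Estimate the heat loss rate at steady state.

Q ≈ 3210 W

Thermal resistances in series:
R_magnesite brick = L/(kA) = 0.215/(3.6×7.65) = 0.007807 K/W
R_vermiculite fill = L/(kA) = 0.125/(0.0622×7.65) = 0.2627 K/W
R_total = 0.2705 K/W
Q = ΔT / R_total = 868 / 0.2705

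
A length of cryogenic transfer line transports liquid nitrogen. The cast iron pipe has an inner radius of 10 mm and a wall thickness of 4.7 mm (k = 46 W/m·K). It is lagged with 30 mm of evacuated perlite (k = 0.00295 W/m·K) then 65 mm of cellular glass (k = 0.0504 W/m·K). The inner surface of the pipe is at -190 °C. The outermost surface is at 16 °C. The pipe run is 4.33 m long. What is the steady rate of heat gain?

For a radial system each layer contributes R = ln(r_out/r_in)/(2πkL); films add R = 1/(hA).
R_cast iron pipe wall = ln(14.7/10)/(2π×46×4.33) = 3.078×10^-4 K/W
R_evacuated perlite = ln(44.7/14.7)/(2π×0.00295×4.33) = 13.86 K/W
R_cellular glass = ln(109.7/44.7)/(2π×0.0504×4.33) = 0.6547 K/W
R_total = 14.51 K/W
Q = ΔT/R_total = 206/14.51

Q ≈ 14.2 W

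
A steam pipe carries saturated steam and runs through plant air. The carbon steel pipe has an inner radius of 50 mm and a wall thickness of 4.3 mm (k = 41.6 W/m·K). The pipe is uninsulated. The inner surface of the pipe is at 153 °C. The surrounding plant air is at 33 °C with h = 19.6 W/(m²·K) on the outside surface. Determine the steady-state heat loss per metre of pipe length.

Per-layer cylindrical resistances, series-summed:
R_carbon steel pipe wall = ln(54.3/50)/(2π×41.6×1) = 3.156×10^-4 K/W
R_outer film = 1/(h_o·2πr_oL) = 1/(19.6×2π×0.0543×1) = 0.1495 K/W
R_total = 0.1499 K/W
Q = ΔT/R_total = 120/0.1499

q′ ≈ 801 W/m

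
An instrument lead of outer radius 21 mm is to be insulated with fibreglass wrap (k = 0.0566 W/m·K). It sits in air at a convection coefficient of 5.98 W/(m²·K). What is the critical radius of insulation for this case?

r_cr ≈ 9.46 mm

For a cylinder r_cr = k/h = 0.0566/5.98
r_cr = 9.46 mm; since the bare radius (21 mm) is above r_cr, any added insulation will reduce heat loss.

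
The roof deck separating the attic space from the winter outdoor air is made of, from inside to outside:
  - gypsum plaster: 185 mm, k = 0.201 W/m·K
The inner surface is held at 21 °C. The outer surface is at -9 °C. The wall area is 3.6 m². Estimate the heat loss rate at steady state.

Q ≈ 117 W

Series thermal resistances:
R_gypsum plaster = L/(kA) = 0.185/(0.201×3.6) = 0.2557 K/W
R_total = 0.2557 K/W
Q = ΔT / R_total = 30 / 0.2557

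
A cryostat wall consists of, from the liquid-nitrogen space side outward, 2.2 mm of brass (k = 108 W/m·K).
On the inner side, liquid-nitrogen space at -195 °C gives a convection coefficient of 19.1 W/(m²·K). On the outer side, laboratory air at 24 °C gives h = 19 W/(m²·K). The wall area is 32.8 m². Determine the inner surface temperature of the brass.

Thermal resistances in series:
R_inner film = 1/(h_i·A) = 1/(19.1×32.8) = 0.001596 K/W
R_brass = L/(kA) = 0.0022/(108×32.8) = 6.21×10^-7 K/W
R_outer film = 1/(h_o·A) = 1/(19×32.8) = 0.001605 K/W
R_total = 0.003201 K/W;  Q = ΔT/R_total = 219/0.003201 = 68410 W
T_interface = T_inner + Q·ΣR(inner→interface) = -195 + 68400×0.001596

T ≈ -85.8 °C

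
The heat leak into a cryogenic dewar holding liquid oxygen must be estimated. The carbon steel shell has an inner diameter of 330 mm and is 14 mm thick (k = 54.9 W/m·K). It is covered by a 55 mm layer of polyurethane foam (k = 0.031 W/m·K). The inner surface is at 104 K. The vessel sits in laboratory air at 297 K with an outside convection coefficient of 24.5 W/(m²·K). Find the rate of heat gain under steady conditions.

Q ≈ 56.3 W

Each spherical layer contributes R = (1/r_i − 1/r_o)/(4πk):
R_carbon steel shell = (1/0.165 − 1/0.179)/(4π×54.9) = 6.871×10^-4 K/W
R_polyurethane foam = (1/0.179 − 1/0.234)/(4π×0.031) = 3.371 K/W
R_outer film = 1/(h·4πr_o²) = 1/(24.5×4π×0.234²) = 0.05932 K/W
R_total = 3.431 K/W
Q = ΔT/R_total = 193/3.431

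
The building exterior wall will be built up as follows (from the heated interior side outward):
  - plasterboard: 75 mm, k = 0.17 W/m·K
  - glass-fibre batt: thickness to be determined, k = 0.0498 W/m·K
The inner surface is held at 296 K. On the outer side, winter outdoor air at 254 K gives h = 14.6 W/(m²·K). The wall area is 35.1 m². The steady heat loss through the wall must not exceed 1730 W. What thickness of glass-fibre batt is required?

Thermal resistances in series:
R_plasterboard = L/(kA) = 0.075/(0.17×35.1) = 0.01257 K/W
R_outer film = 1/(h_o·A) = 1/(14.6×35.1) = 0.001951 K/W
Sum of the known resistances R_other = 0.01452 K/W
Required total resistance R_tot = ΔT/Q_allow = 42/1730 = 0.02428 K/W
R_glass-fibre batt = R_tot − R_other = 0.009757 K/W
L = R·k·A = 0.009757×0.0498×35.1

L ≈ 17.1 mm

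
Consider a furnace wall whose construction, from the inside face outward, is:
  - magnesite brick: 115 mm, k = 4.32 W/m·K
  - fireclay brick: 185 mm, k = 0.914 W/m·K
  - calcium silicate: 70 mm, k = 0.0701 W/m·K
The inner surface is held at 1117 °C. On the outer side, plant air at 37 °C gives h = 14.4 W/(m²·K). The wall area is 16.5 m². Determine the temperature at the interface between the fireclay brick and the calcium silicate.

T ≈ 926 °C

Using the resistance-network approach (series):
R_magnesite brick = L/(kA) = 0.115/(4.32×16.5) = 0.001613 K/W
R_fireclay brick = L/(kA) = 0.185/(0.914×16.5) = 0.01227 K/W
R_calcium silicate = L/(kA) = 0.07/(0.0701×16.5) = 0.06052 K/W
R_outer film = 1/(h_o·A) = 1/(14.4×16.5) = 0.004209 K/W
R_total = 0.07861 K/W;  Q = ΔT/R_total = 1080/0.07861 = 13740 W
T_interface = T_inner − Q·ΣR(inner→interface) = 1117 − 13700×0.01388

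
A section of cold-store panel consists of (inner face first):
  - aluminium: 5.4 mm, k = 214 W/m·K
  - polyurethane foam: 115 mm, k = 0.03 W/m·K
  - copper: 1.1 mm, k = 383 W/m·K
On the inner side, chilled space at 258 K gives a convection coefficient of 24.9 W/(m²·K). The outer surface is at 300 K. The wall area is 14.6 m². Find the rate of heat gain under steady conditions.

Thermal resistances in series:
R_inner film = 1/(h_i·A) = 1/(24.9×14.6) = 0.002751 K/W
R_aluminium = L/(kA) = 0.0054/(214×14.6) = 1.728×10^-6 K/W
R_polyurethane foam = L/(kA) = 0.115/(0.03×14.6) = 0.2626 K/W
R_copper = L/(kA) = 0.0011/(383×14.6) = 1.967×10^-7 K/W
R_total = 0.2653 K/W
Q = ΔT / R_total = 42 / 0.2653

Q ≈ 158 W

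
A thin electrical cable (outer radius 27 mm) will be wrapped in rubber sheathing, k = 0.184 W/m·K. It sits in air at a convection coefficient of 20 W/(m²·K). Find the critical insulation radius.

r_cr ≈ 9.2 mm

For a cylinder r_cr = k/h = 0.184/20
r_cr = 9.2 mm; since the bare radius (27 mm) is above r_cr, any added insulation will reduce heat loss.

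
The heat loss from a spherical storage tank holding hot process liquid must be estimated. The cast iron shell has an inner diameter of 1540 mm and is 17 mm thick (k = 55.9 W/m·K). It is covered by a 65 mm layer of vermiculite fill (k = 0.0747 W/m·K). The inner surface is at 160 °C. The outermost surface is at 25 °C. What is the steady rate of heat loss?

Each spherical layer contributes R = (1/r_i − 1/r_o)/(4πk):
R_cast iron shell = (1/0.77 − 1/0.787)/(4π×55.9) = 3.994×10^-5 K/W
R_vermiculite fill = (1/0.787 − 1/0.852)/(4π×0.0747) = 0.1033 K/W
R_total = 0.1033 K/W
Q = ΔT/R_total = 135/0.1033

Q ≈ 1310 W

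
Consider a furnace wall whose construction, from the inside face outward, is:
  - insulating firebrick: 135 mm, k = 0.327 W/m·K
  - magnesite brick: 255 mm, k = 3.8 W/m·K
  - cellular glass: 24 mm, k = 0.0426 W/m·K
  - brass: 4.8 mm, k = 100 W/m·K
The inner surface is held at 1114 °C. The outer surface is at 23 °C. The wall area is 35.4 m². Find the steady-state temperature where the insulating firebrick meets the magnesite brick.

Model the wall as resistances in series:
R_insulating firebrick = L/(kA) = 0.135/(0.327×35.4) = 0.01166 K/W
R_magnesite brick = L/(kA) = 0.255/(3.8×35.4) = 0.001896 K/W
R_cellular glass = L/(kA) = 0.024/(0.0426×35.4) = 0.01591 K/W
R_brass = L/(kA) = 0.0048/(100×35.4) = 1.356×10^-6 K/W
R_total = 0.02947 K/W;  Q = ΔT/R_total = 1091/0.02947 = 37020 W
T_interface = T_inner − Q·ΣR(inner→interface) = 1114 − 37000×0.01166

T ≈ 682 °C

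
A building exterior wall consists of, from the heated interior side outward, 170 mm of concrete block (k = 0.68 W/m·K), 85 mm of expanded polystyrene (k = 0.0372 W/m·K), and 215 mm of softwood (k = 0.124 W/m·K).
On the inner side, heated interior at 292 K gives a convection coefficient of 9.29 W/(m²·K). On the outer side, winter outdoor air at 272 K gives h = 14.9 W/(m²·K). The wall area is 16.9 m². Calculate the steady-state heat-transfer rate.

Q ≈ 76.1 W

Treating each layer as a thermal resistance in series:
R_inner film = 1/(h_i·A) = 1/(9.29×16.9) = 0.006369 K/W
R_concrete block = L/(kA) = 0.17/(0.68×16.9) = 0.01479 K/W
R_expanded polystyrene = L/(kA) = 0.085/(0.0372×16.9) = 0.1352 K/W
R_softwood = L/(kA) = 0.215/(0.124×16.9) = 0.1026 K/W
R_outer film = 1/(h_o·A) = 1/(14.9×16.9) = 0.003971 K/W
R_total = 0.2629 K/W
Q = ΔT / R_total = 20 / 0.2629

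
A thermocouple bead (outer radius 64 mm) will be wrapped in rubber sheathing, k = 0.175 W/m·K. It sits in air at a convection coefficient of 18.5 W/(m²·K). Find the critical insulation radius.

r_cr ≈ 18.9 mm

For a sphere r_cr = 2k/h = 2×0.175/18.5
r_cr = 18.9 mm; since the bare radius (64 mm) is above r_cr, any added insulation will reduce heat loss.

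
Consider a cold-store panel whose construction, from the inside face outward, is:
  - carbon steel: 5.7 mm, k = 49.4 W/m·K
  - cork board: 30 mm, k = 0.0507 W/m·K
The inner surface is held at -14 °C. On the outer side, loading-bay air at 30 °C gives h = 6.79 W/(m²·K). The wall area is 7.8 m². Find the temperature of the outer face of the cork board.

Model the wall as resistances in series:
R_carbon steel = L/(kA) = 0.0057/(49.4×7.8) = 1.479×10^-5 K/W
R_cork board = L/(kA) = 0.03/(0.0507×7.8) = 0.07586 K/W
R_outer film = 1/(h_o·A) = 1/(6.79×7.8) = 0.01888 K/W
R_total = 0.09476 K/W;  Q = ΔT/R_total = 44/0.09476 = 464.3 W
T_interface = T_inner + Q·ΣR(inner→interface) = -14 + 464×0.07588

T ≈ 21.2 °C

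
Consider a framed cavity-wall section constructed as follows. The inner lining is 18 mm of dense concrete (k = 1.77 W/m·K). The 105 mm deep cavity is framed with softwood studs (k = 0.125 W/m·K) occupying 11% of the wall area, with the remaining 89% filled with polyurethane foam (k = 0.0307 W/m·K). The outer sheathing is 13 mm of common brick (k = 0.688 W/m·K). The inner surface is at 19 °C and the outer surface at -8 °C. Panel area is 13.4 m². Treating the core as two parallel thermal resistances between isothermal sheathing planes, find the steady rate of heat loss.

Sheathing layers in series; stud and cavity paths in parallel between them.
R_inner = 0.018/(1.77×13.4) = 7.589×10^-4 K/W
R_stud  = 0.105/(0.125×0.11×13.4) = 0.5699 K/W
R_cav   = 0.105/(0.0307×0.89×13.4) = 0.2868 K/W
1/R_core = 1/R_stud + 1/R_cav → R_core = 0.1908 K/W
R_outer = 0.013/(0.688×13.4) = 0.00141 K/W
R_total = 0.1929 K/W
Q = ΔT/R_total = 27/0.1929

Q ≈ 140 W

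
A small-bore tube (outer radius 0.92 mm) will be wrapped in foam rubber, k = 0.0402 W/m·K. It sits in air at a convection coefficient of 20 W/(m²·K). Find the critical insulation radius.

For a cylinder r_cr = k/h = 0.0402/20
r_cr = 2.01 mm; since the bare radius (0.92 mm) is below r_cr, adding a thin layer of insulation will *increase* heat loss.

r_cr ≈ 2.01 mm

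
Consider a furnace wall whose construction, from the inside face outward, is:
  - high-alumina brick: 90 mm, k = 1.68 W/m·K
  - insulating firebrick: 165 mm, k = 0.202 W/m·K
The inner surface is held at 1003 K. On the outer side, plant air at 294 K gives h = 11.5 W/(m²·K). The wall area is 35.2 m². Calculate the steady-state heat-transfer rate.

Thermal resistances in series:
R_high-alumina brick = L/(kA) = 0.09/(1.68×35.2) = 0.001522 K/W
R_insulating firebrick = L/(kA) = 0.165/(0.202×35.2) = 0.02321 K/W
R_outer film = 1/(h_o·A) = 1/(11.5×35.2) = 0.00247 K/W
R_total = 0.0272 K/W
Q = ΔT / R_total = 709 / 0.0272

Q ≈ 26100 W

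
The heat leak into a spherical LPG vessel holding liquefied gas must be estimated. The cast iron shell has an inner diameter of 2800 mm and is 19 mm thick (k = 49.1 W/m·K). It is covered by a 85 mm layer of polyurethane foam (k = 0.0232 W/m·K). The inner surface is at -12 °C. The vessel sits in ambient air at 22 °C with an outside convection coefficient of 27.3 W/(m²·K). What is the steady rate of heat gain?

Q ≈ 247 W

Radial (spherical) resistances in series:
R_cast iron shell = (1/1.4 − 1/1.419)/(4π×49.1) = 1.55×10^-5 K/W
R_polyurethane foam = (1/1.419 − 1/1.504)/(4π×0.0232) = 0.1366 K/W
R_outer film = 1/(h·4πr_o²) = 1/(27.3×4π×1.504²) = 0.001289 K/W
R_total = 0.1379 K/W
Q = ΔT/R_total = 34/0.1379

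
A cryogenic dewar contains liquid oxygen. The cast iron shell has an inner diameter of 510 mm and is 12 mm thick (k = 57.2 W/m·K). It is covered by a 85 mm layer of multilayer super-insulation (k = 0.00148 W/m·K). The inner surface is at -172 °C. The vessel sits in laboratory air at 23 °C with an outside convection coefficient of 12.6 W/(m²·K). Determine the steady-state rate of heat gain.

Q ≈ 4.01 W

Spherical conduction: R = (1/r_in − 1/r_out)/(4πk) per layer; series-sum.
R_cast iron shell = (1/0.255 − 1/0.267)/(4π×57.2) = 2.452×10^-4 K/W
R_multilayer super-insulation = (1/0.267 − 1/0.352)/(4π×0.00148) = 48.63 K/W
R_outer film = 1/(h·4πr_o²) = 1/(12.6×4π×0.352²) = 0.05097 K/W
R_total = 48.68 K/W
Q = ΔT/R_total = 195/48.68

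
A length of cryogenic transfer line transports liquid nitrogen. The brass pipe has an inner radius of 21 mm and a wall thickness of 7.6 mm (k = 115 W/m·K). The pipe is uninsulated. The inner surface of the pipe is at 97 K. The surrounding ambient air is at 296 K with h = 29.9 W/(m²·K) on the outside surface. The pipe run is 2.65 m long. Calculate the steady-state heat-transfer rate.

Q ≈ 2830 W

Radial resistances (cylindrical: R_cond = ln(r_o/r_i)/(2πkL), R_conv = 1/(h·2πrL)):
R_brass pipe wall = ln(28.6/21)/(2π×115×2.65) = 1.613×10^-4 K/W
R_outer film = 1/(h_o·2πr_oL) = 1/(29.9×2π×0.0286×2.65) = 0.07023 K/W
R_total = 0.07039 K/W
Q = ΔT/R_total = 199/0.07039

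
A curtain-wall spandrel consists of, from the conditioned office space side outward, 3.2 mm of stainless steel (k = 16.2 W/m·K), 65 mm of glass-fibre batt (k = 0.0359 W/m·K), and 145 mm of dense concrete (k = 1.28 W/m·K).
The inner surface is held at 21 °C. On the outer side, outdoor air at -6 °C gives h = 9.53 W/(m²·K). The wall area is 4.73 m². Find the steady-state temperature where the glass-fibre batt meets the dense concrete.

T ≈ -3.1 °C

Using the resistance-network approach (series):
R_stainless steel = L/(kA) = 0.0032/(16.2×4.73) = 4.176×10^-5 K/W
R_glass-fibre batt = L/(kA) = 0.065/(0.0359×4.73) = 0.3828 K/W
R_dense concrete = L/(kA) = 0.145/(1.28×4.73) = 0.02395 K/W
R_outer film = 1/(h_o·A) = 1/(9.53×4.73) = 0.02218 K/W
R_total = 0.429 K/W;  Q = ΔT/R_total = 27/0.429 = 62.94 W
T_interface = T_inner − Q·ΣR(inner→interface) = 21 − 62.9×0.3828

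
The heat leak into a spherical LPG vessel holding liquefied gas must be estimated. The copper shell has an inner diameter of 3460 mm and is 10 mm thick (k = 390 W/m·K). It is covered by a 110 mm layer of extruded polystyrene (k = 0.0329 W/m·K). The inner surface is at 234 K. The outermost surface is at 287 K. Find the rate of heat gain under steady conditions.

Radial (spherical) resistances in series:
R_copper shell = (1/1.73 − 1/1.74)/(4π×390) = 6.778×10^-7 K/W
R_extruded polystyrene = (1/1.74 − 1/1.85)/(4π×0.0329) = 0.08265 K/W
R_total = 0.08266 K/W
Q = ΔT/R_total = 53/0.08266

Q ≈ 641 W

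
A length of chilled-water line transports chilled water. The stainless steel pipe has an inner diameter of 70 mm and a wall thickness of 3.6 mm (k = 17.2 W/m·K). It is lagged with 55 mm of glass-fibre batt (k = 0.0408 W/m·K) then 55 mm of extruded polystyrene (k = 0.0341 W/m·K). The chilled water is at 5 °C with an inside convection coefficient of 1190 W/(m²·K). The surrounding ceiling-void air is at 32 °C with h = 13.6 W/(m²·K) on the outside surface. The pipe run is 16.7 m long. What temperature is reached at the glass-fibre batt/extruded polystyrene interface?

T ≈ 21.4 °C

Treating each annulus and film as a series resistance:
R_inner film = 1/(h_i·2πr₁L) = 1/(1190×2π×0.035×16.7) = 2.288×10^-4 K/W
R_stainless steel pipe wall = ln(38.6/35)/(2π×17.2×16.7) = 5.425×10^-5 K/W
R_glass-fibre batt = ln(93.6/38.6)/(2π×0.0408×16.7) = 0.2069 K/W
R_extruded polystyrene = ln(148.6/93.6)/(2π×0.0341×16.7) = 0.1292 K/W
R_outer film = 1/(h_o·2πr_oL) = 1/(13.6×2π×0.1486×16.7) = 0.004716 K/W
R_total = 0.3411 K/W
Q = ΔT/R_total = 27/0.3411
Q = 79.2 W
T_interface = T_inner + Q·ΣR(inner→interface) = 5 + 79.2×0.2072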